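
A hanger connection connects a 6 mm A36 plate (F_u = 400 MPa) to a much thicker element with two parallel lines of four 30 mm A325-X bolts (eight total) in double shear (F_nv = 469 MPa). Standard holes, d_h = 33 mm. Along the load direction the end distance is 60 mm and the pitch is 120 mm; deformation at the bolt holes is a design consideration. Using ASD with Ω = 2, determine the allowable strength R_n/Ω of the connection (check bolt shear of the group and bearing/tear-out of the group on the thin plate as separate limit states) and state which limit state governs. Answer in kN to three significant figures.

644 kN (bearing governs)

Bolt shear: A_b = π·30²/4 = 706.9 mm²; R_n = 469 × 706.9 × 8 × 2 / 1000 = 5304 kN → 5304 / 2 = 2650 kN.
Bearing (1.2 l_c t F_u ≤ 2.4 d t F_u): upper limit = 2.4·30·6·400 / 1000 = 172.8 kN.
  Edge l_c = 60 − 33/2 = 43.5 → r_n = 125.3 kN; interior l_c = 120 − 33 = 87 → r_n = 172.8 kN.
  R_n,bearing = 2·125.3 + 6·172.8 = 1287 kN → 1287 / 2 = 644 kN.
Bearing governs: 644 kN.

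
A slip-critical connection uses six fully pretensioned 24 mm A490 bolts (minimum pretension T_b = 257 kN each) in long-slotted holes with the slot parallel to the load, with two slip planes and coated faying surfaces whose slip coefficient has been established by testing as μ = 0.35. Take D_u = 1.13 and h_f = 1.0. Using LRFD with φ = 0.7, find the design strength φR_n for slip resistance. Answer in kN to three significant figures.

R_n = μ · D_u · h_f · T_b · n_s · n_b = 0.35 × 1.13 × 1.0 × 257 × 2 × 6 = 1220 kN.
Design strength φR_n = 0.7 × 1220 = 854 kN.

854 kN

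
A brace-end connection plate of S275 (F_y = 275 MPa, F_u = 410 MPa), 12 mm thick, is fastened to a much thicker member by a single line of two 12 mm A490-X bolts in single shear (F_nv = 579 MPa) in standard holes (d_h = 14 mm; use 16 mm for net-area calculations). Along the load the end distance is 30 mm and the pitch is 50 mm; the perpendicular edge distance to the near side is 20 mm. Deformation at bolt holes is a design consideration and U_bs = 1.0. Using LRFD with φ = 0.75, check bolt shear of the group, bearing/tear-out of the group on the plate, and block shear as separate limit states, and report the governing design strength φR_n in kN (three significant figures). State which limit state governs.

98.2 kN (bolt shear governs)

Bolt shear: A_b = π·12²/4 = 113.1 mm²; R_n = 579 × 113.1 × 2 × 1 / 1000 = 131 kN → 0.75 × 131 = 98.2 kN.
Bearing: edge l_c = 23, r_n = 135.8 kN; interior l_c = 36, r_n = 141.7 kN; R_n = 135.8 + 1·141.7 = 277.5 kN → 208 kN.
Block shear: A_gv = 960, A_nv = 672, A_nt = 144 mm²; R_n = min(0.6F_uA_nv, 0.6F_yA_gv) + U_bs·F_u·A_nt = 217.4 kN → 163 kN.
Bolt shear governs: 98.2 kN.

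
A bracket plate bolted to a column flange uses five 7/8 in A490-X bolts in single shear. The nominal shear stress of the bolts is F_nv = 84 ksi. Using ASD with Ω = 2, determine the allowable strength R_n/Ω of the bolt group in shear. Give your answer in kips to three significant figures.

126 kips

A_b = π × 0.875² / 4 = 0.6013 in².
R_n = F_nv · A_b · n · n_s = 84 × 0.6013 × 5 × 1 = 252.6 kips.
Allowable strength R_n/Ω = 252.6 / 2 = 126 kips.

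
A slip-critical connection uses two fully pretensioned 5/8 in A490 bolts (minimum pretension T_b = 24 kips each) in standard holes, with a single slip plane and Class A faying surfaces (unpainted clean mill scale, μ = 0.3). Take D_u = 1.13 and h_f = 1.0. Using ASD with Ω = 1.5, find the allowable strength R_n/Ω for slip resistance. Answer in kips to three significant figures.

R_n = μ · D_u · h_f · T_b · n_s · n_b = 0.3 × 1.13 × 1.0 × 24 × 1 × 2 = 16.27 kips.
Allowable strength R_n/Ω = 16.27 / 1.5 = 10.8 kips.

10.8 kips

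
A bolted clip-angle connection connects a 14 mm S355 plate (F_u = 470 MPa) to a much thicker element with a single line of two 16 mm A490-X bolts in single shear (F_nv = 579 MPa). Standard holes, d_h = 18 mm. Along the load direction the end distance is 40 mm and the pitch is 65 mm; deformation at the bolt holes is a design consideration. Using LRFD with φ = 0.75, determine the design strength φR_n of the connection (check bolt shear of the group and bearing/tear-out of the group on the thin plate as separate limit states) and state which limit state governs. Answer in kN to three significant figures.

Bolt shear: A_b = π·16²/4 = 201.1 mm²; R_n = 579 × 201.1 × 2 × 1 / 1000 = 232.8 kN → 0.75 × 232.8 = 175 kN.
Bearing (1.2 l_c t F_u ≤ 2.4 d t F_u): upper limit = 2.4·16·14·470 / 1000 = 252.7 kN.
  Edge l_c = 40 − 18/2 = 31 → r_n = 244.8 kN; interior l_c = 65 − 18 = 47 → r_n = 252.7 kN.
  R_n,bearing = 1·244.8 + 1·252.7 = 497.4 kN → 0.75 × 497.4 = 373 kN.
Bolt shear governs: 175 kN.

175 kN (bolt shear governs)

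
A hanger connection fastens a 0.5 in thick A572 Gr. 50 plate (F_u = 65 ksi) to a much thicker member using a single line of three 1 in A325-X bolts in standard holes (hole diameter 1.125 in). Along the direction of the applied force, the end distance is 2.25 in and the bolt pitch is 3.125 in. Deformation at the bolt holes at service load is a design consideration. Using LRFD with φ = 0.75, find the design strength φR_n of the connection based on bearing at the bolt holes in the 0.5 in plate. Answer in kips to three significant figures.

Per bolt r_n = 1.2 l_c t F_u ≤ 2.4 d t F_u; upper limit = 2.4 × 1 × 0.5 × 65 = 78 kips.
Edge bolt: l_c = 2.25 − 1.125/2 = 1.688 in → 1.2 × 1.688 × 0.5 × 65 = 65.81 → r_n = 65.81 kips.
Interior bolts: l_c = 3.125 − 1.125 = 2 in → 1.2 × 2 × 0.5 × 65 = 78 → r_n = 78 kips.
R_n = 1 × 65.81 + 2 × 78 = 221.8 kips.
Design strength φR_n = 0.75 × 221.8 = 166 kips.

166 kips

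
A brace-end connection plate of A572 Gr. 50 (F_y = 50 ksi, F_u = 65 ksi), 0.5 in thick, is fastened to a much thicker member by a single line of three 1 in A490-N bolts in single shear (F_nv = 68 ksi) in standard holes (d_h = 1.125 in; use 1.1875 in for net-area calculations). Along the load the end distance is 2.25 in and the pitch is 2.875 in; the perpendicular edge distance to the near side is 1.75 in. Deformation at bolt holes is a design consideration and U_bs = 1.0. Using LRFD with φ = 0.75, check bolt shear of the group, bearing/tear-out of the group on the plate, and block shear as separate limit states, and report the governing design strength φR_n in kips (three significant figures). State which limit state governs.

Bolt shear: A_b = π·1²/4 = 0.7854 in²; R_n = 68 × 0.7854 × 3 × 1 = 160.2 kips → 0.75 × 160.2 = 120 kips.
Bearing: edge l_c = 1.688, r_n = 65.81 kips; interior l_c = 1.75, r_n = 68.25 kips; R_n = 65.81 + 2·68.25 = 202.3 kips → 152 kips.
Block shear: A_gv = 4, A_nv = 2.516, A_nt = 0.5781 in²; R_n = min(0.6F_uA_nv, 0.6F_yA_gv) + U_bs·F_u·A_nt = 135.7 kips → 102 kips.
Block shear governs: 102 kips.

102 kips (block shear governs)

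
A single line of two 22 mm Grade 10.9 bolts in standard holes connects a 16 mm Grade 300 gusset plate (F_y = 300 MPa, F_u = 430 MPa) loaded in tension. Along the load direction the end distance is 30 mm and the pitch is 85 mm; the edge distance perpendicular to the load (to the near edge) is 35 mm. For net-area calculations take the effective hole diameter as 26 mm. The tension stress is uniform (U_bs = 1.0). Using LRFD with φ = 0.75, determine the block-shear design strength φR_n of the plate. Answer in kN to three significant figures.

Shear plane L_v = 30 + 1·85 = 115 mm; A_gv = 115 × 16 = 1840 mm².
A_nv = (115 − 1.5·26) × 16 = 1216 mm².
A_nt = (35 − 0.5·26) × 16 = 352 mm².
0.6 F_u A_nv = 313.7 kN; 0.6 F_y A_gv = 331.2 kN → shear rupture governs the shear term.
R_n = 313.7 + 1.0 × 430 × 352 / 1000 = 465.1 kN.
Design strength φR_n = 0.75 × 465.1 = 349 kN.

349 kN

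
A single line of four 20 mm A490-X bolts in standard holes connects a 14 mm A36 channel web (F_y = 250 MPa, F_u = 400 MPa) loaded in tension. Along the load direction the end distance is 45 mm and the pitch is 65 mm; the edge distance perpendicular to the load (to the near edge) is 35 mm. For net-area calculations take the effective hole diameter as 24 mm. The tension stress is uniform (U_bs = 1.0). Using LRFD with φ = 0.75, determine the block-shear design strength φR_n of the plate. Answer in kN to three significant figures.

475 kN

Shear plane L_v = 45 + 3·65 = 240 mm; A_gv = 240 × 14 = 3360 mm².
A_nv = (240 − 3.5·24) × 14 = 2184 mm².
A_nt = (35 − 0.5·24) × 14 = 322 mm².
0.6 F_u A_nv = 524.2 kN; 0.6 F_y A_gv = 504 kN → shear yielding governs the shear term.
R_n = 504 + 1.0 × 400 × 322 / 1000 = 632.8 kN.
Design strength φR_n = 0.75 × 632.8 = 475 kN.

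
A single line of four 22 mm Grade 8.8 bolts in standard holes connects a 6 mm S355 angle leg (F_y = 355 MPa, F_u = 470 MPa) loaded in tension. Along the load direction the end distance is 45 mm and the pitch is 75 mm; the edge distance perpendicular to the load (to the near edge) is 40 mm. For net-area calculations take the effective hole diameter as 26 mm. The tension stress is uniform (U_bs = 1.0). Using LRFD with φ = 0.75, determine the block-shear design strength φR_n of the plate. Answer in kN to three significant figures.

284 kN

Shear plane L_v = 45 + 3·75 = 270 mm; A_gv = 270 × 6 = 1620 mm².
A_nv = (270 − 3.5·26) × 6 = 1074 mm².
A_nt = (40 − 0.5·26) × 6 = 162 mm².
0.6 F_u A_nv = 302.9 kN; 0.6 F_y A_gv = 345.1 kN → shear rupture governs the shear term.
R_n = 302.9 + 1.0 × 470 × 162 / 1000 = 379 kN.
Design strength φR_n = 0.75 × 379 = 284 kN.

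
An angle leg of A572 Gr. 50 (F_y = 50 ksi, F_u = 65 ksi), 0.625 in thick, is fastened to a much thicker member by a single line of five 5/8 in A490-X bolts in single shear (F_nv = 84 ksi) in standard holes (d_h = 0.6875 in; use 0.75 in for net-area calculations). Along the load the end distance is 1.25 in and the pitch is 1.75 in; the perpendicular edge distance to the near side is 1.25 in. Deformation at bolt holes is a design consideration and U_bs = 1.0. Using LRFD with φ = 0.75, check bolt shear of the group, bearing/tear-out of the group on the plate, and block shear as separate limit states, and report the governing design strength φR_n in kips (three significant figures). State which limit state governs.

96.6 kips (bolt shear governs)

Bolt shear: A_b = π·0.625²/4 = 0.3068 in²; R_n = 84 × 0.3068 × 5 × 1 = 128.9 kips → 0.75 × 128.9 = 96.6 kips.
Bearing: edge l_c = 0.9062, r_n = 44.18 kips; interior l_c = 1.062, r_n = 51.8 kips; R_n = 44.18 + 4·51.8 = 251.4 kips → 189 kips.
Block shear: A_gv = 5.156, A_nv = 3.047, A_nt = 0.5469 in²; R_n = min(0.6F_uA_nv, 0.6F_yA_gv) + U_bs·F_u·A_nt = 154.4 kips → 116 kips.
Bolt shear governs: 96.6 kips.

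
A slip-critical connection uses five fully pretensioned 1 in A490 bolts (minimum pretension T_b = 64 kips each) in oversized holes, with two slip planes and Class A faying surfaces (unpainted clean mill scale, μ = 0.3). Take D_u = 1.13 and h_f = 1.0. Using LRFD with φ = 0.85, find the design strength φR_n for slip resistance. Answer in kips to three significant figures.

184 kips

R_n = μ · D_u · h_f · T_b · n_s · n_b = 0.3 × 1.13 × 1.0 × 64 × 2 × 5 = 217 kips.
Design strength φR_n = 0.85 × 217 = 184 kips.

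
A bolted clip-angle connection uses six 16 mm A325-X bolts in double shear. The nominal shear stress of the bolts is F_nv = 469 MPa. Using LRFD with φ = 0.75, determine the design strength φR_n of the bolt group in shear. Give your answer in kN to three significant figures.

849 kN

A_b = π × 16² / 4 = 201.1 mm².
R_n = F_nv · A_b · n · n_s = 469 × 201.1 × 6 × 2 / 1000 = 1132 kN.
Design strength φR_n = 0.75 × 1132 = 849 kN.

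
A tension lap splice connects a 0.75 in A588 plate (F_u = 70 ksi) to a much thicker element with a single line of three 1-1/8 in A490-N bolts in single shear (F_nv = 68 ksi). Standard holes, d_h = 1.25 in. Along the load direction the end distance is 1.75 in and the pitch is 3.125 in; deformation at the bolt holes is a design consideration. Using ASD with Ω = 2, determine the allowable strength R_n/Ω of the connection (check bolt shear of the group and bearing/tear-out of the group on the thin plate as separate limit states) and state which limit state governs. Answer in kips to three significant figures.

101 kips (bolt shear governs)

Bolt shear: A_b = π·1.125²/4 = 0.994 in²; R_n = 68 × 0.994 × 3 × 1 = 202.8 kips → 202.8 / 2 = 101 kips.
Bearing (1.2 l_c t F_u ≤ 2.4 d t F_u): upper limit = 2.4·1.125·0.75·70 = 141.8 kips.
  Edge l_c = 1.75 − 1.25/2 = 1.125 → r_n = 70.88 kips; interior l_c = 3.125 − 1.25 = 1.875 → r_n = 118.1 kips.
  R_n,bearing = 1·70.88 + 2·118.1 = 307.1 kips → 307.1 / 2 = 154 kips.
Bolt shear governs: 101 kips.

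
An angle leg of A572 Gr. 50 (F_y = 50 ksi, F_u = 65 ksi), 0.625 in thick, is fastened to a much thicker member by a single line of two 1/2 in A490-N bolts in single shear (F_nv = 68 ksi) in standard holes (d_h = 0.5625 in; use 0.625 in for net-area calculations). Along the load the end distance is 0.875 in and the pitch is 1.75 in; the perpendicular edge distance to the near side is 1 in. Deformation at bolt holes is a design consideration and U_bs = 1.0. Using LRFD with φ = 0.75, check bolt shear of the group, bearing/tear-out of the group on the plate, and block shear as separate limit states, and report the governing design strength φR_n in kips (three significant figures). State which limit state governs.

Bolt shear: A_b = π·0.5²/4 = 0.1963 in²; R_n = 68 × 0.1963 × 2 × 1 = 26.7 kips → 0.75 × 26.7 = 20 kips.
Bearing: edge l_c = 0.5938, r_n = 28.95 kips; interior l_c = 1.188, r_n = 48.75 kips; R_n = 28.95 + 1·48.75 = 77.7 kips → 58.3 kips.
Block shear: A_gv = 1.641, A_nv = 1.055, A_nt = 0.4297 in²; R_n = min(0.6F_uA_nv, 0.6F_yA_gv) + U_bs·F_u·A_nt = 69.06 kips → 51.8 kips.
Bolt shear governs: 20 kips.

20 kips (bolt shear governs)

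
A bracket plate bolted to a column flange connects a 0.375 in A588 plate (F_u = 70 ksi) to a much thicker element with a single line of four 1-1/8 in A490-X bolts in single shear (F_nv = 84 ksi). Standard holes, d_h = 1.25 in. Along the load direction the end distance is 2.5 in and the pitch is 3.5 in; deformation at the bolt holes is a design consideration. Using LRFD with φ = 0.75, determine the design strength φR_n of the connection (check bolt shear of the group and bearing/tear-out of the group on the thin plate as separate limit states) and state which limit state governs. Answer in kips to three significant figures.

204 kips (bearing governs)

Bolt shear: A_b = π·1.125²/4 = 0.994 in²; R_n = 84 × 0.994 × 4 × 1 = 334 kips → 0.75 × 334 = 250 kips.
Bearing (1.2 l_c t F_u ≤ 2.4 d t F_u): upper limit = 2.4·1.125·0.375·70 = 70.88 kips.
  Edge l_c = 2.5 − 1.25/2 = 1.875 → r_n = 59.06 kips; interior l_c = 3.5 − 1.25 = 2.25 → r_n = 70.88 kips.
  R_n,bearing = 1·59.06 + 3·70.88 = 271.7 kips → 0.75 × 271.7 = 204 kips.
Bearing governs: 204 kips.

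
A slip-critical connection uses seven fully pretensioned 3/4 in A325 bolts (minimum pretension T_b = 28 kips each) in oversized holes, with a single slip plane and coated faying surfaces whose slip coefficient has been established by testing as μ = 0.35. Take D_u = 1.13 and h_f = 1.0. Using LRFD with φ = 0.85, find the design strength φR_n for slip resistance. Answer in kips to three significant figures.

65.9 kips

R_n = μ · D_u · h_f · T_b · n_s · n_b = 0.35 × 1.13 × 1.0 × 28 × 1 × 7 = 77.52 kips.
Design strength φR_n = 0.85 × 77.52 = 65.9 kips.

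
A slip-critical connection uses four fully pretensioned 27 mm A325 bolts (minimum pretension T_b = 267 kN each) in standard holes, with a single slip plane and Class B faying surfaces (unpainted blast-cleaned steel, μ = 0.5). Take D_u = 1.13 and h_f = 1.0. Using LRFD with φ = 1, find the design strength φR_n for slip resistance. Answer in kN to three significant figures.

R_n = μ · D_u · h_f · T_b · n_s · n_b = 0.5 × 1.13 × 1.0 × 267 × 1 × 4 = 603.4 kN.
Design strength φR_n = 1 × 603.4 = 603 kN.

603 kN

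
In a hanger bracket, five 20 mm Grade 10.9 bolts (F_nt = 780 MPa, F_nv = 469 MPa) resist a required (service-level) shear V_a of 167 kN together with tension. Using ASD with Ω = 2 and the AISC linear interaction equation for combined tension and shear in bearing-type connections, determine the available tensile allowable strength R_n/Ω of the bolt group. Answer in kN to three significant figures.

519 kN

A_b = π·20²/4 = 314.2 mm²; f_rv = 167 × 1000 / (5 × 314.2) = 106.3 MPa.
F'_nt = 1.3 F_nt − (Ω F_nt / F_nv) f_rv = 1.3·780 − (2·780/469)·106.3 = 660.4 MPa, capped at F_nt → F'_nt = 660.4 MPa.
R_n = F'_nt · A_b · n = 660.4 × 314.2 × 5 / 1000 = 1037 kN.
Allowable strength R_n/Ω = 1037 / 2 = 519 kN.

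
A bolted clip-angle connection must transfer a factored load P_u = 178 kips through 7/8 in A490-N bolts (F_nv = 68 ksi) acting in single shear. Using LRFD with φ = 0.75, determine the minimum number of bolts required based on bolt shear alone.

A_b = π·0.875²/4 = 0.6013 in².
Per-bolt design strength φR_n = 0.75 × 68 × 0.6013 × 1 = 30.67 kips.
n ≥ 178 / 30.67 = 5.804 → use 6 bolts.

6 bolts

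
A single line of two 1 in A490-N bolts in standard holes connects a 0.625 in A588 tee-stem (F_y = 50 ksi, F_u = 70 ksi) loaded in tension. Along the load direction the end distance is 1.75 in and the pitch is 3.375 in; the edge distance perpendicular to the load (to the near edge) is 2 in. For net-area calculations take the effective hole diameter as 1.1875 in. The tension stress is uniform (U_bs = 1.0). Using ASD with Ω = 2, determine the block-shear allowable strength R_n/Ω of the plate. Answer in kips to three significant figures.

Shear plane L_v = 1.75 + 1·3.375 = 5.125 in; A_gv = 5.125 × 0.625 = 3.203 in².
A_nv = (5.125 − 1.5·1.1875) × 0.625 = 2.09 in².
A_nt = (2 − 0.5·1.1875) × 0.625 = 0.8789 in².
0.6 F_u A_nv = 87.77 kips; 0.6 F_y A_gv = 96.09 kips → shear rupture governs the shear term.
R_n = 87.77 + 1.0 × 70 × 0.8789 = 149.3 kips.
Allowable strength R_n/Ω = 149.3 / 2 = 74.6 kips.

74.6 kips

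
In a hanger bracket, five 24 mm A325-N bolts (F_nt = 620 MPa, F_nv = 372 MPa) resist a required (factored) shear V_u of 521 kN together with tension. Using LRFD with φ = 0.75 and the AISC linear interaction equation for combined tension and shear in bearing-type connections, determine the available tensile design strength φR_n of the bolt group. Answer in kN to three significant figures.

499 kN

A_b = π·24²/4 = 452.4 mm²; f_rv = 521 × 1000 / (5 × 452.4) = 230.3 MPa.
F'_nt = 1.3 F_nt − (F_nt / φF_nv) f_rv = 1.3·620 − (620/(0.75·372))·230.3 = 294.1 MPa, capped at F_nt → F'_nt = 294.1 MPa.
R_n = F'_nt · A_b · n = 294.1 × 452.4 × 5 / 1000 = 665.4 kN.
Design strength φR_n = 0.75 × 665.4 = 499 kN.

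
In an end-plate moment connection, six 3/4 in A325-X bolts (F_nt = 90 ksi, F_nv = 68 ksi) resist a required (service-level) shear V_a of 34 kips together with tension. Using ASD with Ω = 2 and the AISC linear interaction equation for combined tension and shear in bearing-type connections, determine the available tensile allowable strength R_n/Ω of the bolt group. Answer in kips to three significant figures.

A_b = π·0.75²/4 = 0.4418 in²; f_rv = 34 / (6 × 0.4418) = 12.83 ksi.
F'_nt = 1.3 F_nt − (Ω F_nt / F_nv) f_rv = 1.3·90 − (2·90/68)·12.83 = 83.05 ksi, capped at F_nt → F'_nt = 83.05 ksi.
R_n = F'_nt · A_b · n = 83.05 × 0.4418 × 6 = 220.1 kips.
Allowable strength R_n/Ω = 220.1 / 2 = 110 kips.

110 kips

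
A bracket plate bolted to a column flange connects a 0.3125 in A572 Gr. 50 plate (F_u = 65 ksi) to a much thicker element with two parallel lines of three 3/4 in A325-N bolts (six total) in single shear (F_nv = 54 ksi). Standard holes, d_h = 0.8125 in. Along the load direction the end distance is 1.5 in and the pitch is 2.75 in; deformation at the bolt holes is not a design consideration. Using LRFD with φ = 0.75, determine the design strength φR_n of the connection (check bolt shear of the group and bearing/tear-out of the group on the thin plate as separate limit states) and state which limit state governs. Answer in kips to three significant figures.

Bolt shear: A_b = π·0.75²/4 = 0.4418 in²; R_n = 54 × 0.4418 × 6 × 1 = 143.1 kips → 0.75 × 143.1 = 107 kips.
Bearing (1.5 l_c t F_u ≤ 3.0 d t F_u): upper limit = 3.0·0.75·0.3125·65 = 45.7 kips.
  Edge l_c = 1.5 − 0.8125/2 = 1.094 → r_n = 33.33 kips; interior l_c = 2.75 − 0.8125 = 1.938 → r_n = 45.7 kips.
  R_n,bearing = 2·33.33 + 4·45.7 = 249.5 kips → 0.75 × 249.5 = 187 kips.
Bolt shear governs: 107 kips.

107 kips (bolt shear governs)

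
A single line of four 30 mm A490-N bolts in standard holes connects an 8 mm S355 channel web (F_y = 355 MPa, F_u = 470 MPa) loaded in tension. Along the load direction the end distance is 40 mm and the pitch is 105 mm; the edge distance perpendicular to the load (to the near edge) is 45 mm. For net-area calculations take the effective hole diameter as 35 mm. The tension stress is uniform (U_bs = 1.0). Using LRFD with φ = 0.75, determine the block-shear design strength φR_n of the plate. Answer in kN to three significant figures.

Shear plane L_v = 40 + 3·105 = 355 mm; A_gv = 355 × 8 = 2840 mm².
A_nv = (355 − 3.5·35) × 8 = 1860 mm².
A_nt = (45 − 0.5·35) × 8 = 220 mm².
0.6 F_u A_nv = 524.5 kN; 0.6 F_y A_gv = 604.9 kN → shear rupture governs the shear term.
R_n = 524.5 + 1.0 × 470 × 220 / 1000 = 627.9 kN.
Design strength φR_n = 0.75 × 627.9 = 471 kN.

471 kN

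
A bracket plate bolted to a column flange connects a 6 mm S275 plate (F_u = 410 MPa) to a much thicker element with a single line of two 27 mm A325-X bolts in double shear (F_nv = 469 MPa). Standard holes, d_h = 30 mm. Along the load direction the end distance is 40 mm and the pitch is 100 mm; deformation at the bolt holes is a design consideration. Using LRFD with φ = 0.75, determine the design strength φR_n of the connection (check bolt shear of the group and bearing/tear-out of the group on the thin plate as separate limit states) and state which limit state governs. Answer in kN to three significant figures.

Bolt shear: A_b = π·27²/4 = 572.6 mm²; R_n = 469 × 572.6 × 2 × 2 / 1000 = 1074 kN → 0.75 × 1074 = 806 kN.
Bearing (1.2 l_c t F_u ≤ 2.4 d t F_u): upper limit = 2.4·27·6·410 / 1000 = 159.4 kN.
  Edge l_c = 40 − 30/2 = 25 → r_n = 73.8 kN; interior l_c = 100 − 30 = 70 → r_n = 159.4 kN.
  R_n,bearing = 1·73.8 + 1·159.4 = 233.2 kN → 0.75 × 233.2 = 175 kN.
Bearing governs: 175 kN.

175 kN (bearing governs)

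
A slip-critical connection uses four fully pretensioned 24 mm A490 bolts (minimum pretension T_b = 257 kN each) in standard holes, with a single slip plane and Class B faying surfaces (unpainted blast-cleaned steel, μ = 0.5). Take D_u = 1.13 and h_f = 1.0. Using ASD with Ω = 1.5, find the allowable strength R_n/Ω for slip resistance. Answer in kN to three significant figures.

R_n = μ · D_u · h_f · T_b · n_s · n_b = 0.5 × 1.13 × 1.0 × 257 × 1 × 4 = 580.8 kN.
Allowable strength R_n/Ω = 580.8 / 1.5 = 387 kN.

387 kN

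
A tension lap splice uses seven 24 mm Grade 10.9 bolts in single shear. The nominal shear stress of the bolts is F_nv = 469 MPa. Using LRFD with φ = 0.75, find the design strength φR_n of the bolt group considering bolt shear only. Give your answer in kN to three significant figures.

1110 kN

A_b = π × 24² / 4 = 452.4 mm².
R_n = F_nv · A_b · n · n_s = 469 × 452.4 × 7 × 1 / 1000 = 1485 kN.
Design strength φR_n = 0.75 × 1485 = 1110 kN.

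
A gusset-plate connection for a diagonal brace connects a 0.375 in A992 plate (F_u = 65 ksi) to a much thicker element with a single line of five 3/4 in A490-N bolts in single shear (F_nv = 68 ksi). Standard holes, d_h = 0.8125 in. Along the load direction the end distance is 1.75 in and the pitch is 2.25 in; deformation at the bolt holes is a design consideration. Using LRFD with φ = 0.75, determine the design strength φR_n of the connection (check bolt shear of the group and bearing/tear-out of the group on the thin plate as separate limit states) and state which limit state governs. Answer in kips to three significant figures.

113 kips (bolt shear governs)

Bolt shear: A_b = π·0.75²/4 = 0.4418 in²; R_n = 68 × 0.4418 × 5 × 1 = 150.2 kips → 0.75 × 150.2 = 113 kips.
Bearing (1.2 l_c t F_u ≤ 2.4 d t F_u): upper limit = 2.4·0.75·0.375·65 = 43.87 kips.
  Edge l_c = 1.75 − 0.8125/2 = 1.344 → r_n = 39.3 kips; interior l_c = 2.25 − 0.8125 = 1.438 → r_n = 42.05 kips.
  R_n,bearing = 1·39.3 + 4·42.05 = 207.5 kips → 0.75 × 207.5 = 156 kips.
Bolt shear governs: 113 kips.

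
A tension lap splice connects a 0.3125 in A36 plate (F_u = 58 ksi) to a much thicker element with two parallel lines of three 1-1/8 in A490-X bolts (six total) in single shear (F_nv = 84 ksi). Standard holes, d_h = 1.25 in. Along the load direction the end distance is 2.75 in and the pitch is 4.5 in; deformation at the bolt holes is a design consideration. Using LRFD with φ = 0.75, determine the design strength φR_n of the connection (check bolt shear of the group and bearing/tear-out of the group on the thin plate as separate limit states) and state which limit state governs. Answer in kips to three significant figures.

Bolt shear: A_b = π·1.125²/4 = 0.994 in²; R_n = 84 × 0.994 × 6 × 1 = 501 kips → 0.75 × 501 = 376 kips.
Bearing (1.2 l_c t F_u ≤ 2.4 d t F_u): upper limit = 2.4·1.125·0.3125·58 = 48.94 kips.
  Edge l_c = 2.75 − 1.25/2 = 2.125 → r_n = 46.22 kips; interior l_c = 4.5 − 1.25 = 3.25 → r_n = 48.94 kips.
  R_n,bearing = 2·46.22 + 4·48.94 = 288.2 kips → 0.75 × 288.2 = 216 kips.
Bearing governs: 216 kips.

216 kips (bearing governs)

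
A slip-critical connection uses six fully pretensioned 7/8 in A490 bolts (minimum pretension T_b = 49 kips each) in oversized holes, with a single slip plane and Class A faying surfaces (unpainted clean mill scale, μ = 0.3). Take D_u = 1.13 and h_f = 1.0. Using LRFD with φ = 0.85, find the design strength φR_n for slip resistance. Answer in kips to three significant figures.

R_n = μ · D_u · h_f · T_b · n_s · n_b = 0.3 × 1.13 × 1.0 × 49 × 1 × 6 = 99.67 kips.
Design strength φR_n = 0.85 × 99.67 = 84.7 kips.

84.7 kips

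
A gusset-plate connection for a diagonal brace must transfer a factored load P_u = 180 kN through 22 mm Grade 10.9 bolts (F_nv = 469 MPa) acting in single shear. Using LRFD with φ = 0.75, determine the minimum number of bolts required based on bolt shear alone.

A_b = π·22²/4 = 380.1 mm².
Per-bolt design strength φR_n = 0.75 × 469 × 380.1 × 1 / 1000 = 133.7 kN.
n ≥ 180 / 133.7 = 1.346 → use 2 bolts.

2 bolts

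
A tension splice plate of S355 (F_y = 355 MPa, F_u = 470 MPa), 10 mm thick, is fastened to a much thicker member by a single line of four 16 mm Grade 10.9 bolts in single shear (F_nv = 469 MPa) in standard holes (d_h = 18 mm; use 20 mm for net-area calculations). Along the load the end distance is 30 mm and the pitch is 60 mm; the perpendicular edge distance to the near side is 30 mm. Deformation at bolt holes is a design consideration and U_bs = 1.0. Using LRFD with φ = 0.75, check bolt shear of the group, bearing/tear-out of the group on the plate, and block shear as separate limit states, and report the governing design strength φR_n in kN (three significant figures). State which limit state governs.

Bolt shear: A_b = π·16²/4 = 201.1 mm²; R_n = 469 × 201.1 × 4 × 1 / 1000 = 377.2 kN → 0.75 × 377.2 = 283 kN.
Bearing: edge l_c = 21, r_n = 118.4 kN; interior l_c = 42, r_n = 180.5 kN; R_n = 118.4 + 3·180.5 = 659.9 kN → 495 kN.
Block shear: A_gv = 2100, A_nv = 1400, A_nt = 200 mm²; R_n = min(0.6F_uA_nv, 0.6F_yA_gv) + U_bs·F_u·A_nt = 488.8 kN → 367 kN.
Bolt shear governs: 283 kN.

283 kN (bolt shear governs)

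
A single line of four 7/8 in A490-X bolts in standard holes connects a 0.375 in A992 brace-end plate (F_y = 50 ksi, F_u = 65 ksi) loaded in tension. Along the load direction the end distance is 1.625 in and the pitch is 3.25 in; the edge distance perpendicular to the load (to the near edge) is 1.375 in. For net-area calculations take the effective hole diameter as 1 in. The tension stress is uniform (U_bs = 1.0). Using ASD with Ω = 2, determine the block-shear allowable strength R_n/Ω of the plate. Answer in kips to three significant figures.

68.2 kips

Shear plane L_v = 1.625 + 3·3.25 = 11.38 in; A_gv = 11.38 × 0.375 = 4.266 in².
A_nv = (11.38 − 3.5·1) × 0.375 = 2.953 in².
A_nt = (1.375 − 0.5·1) × 0.375 = 0.3281 in².
0.6 F_u A_nv = 115.2 kips; 0.6 F_y A_gv = 128 kips → shear rupture governs the shear term.
R_n = 115.2 + 1.0 × 65 × 0.3281 = 136.5 kips.
Allowable strength R_n/Ω = 136.5 / 2 = 68.2 kips.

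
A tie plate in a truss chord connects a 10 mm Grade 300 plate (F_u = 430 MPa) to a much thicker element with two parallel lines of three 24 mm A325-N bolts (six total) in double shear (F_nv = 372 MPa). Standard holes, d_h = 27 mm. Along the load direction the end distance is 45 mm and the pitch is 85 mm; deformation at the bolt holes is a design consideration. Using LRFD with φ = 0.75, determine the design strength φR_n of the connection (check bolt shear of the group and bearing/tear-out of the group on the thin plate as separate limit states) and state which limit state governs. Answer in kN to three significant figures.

Bolt shear: A_b = π·24²/4 = 452.4 mm²; R_n = 372 × 452.4 × 6 × 2 / 1000 = 2019 kN → 0.75 × 2019 = 1510 kN.
Bearing (1.2 l_c t F_u ≤ 2.4 d t F_u): upper limit = 2.4·24·10·430 / 1000 = 247.7 kN.
  Edge l_c = 45 − 27/2 = 31.5 → r_n = 162.5 kN; interior l_c = 85 − 27 = 58 → r_n = 247.7 kN.
  R_n,bearing = 2·162.5 + 4·247.7 = 1316 kN → 0.75 × 1316 = 987 kN.
Bearing governs: 987 kN.

987 kN (bearing governs)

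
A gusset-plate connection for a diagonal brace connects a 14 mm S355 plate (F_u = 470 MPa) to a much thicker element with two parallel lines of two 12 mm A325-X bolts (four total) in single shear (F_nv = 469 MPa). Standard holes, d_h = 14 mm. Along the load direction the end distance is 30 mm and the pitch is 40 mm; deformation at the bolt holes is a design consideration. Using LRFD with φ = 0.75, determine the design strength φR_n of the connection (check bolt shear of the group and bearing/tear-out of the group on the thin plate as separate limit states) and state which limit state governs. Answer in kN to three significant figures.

159 kN (bolt shear governs)

Bolt shear: A_b = π·12²/4 = 113.1 mm²; R_n = 469 × 113.1 × 4 × 1 / 1000 = 212.2 kN → 0.75 × 212.2 = 159 kN.
Bearing (1.2 l_c t F_u ≤ 2.4 d t F_u): upper limit = 2.4·12·14·470 / 1000 = 189.5 kN.
  Edge l_c = 30 − 14/2 = 23 → r_n = 181.6 kN; interior l_c = 40 − 14 = 26 → r_n = 189.5 kN.
  R_n,bearing = 2·181.6 + 2·189.5 = 742.2 kN → 0.75 × 742.2 = 557 kN.
Bolt shear governs: 159 kN.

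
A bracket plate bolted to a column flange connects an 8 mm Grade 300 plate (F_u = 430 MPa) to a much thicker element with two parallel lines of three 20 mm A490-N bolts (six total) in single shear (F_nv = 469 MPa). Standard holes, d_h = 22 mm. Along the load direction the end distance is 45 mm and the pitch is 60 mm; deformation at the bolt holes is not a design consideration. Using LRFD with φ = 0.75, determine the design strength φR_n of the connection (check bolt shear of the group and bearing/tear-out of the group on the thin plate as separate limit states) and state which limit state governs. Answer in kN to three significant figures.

Bolt shear: A_b = π·20²/4 = 314.2 mm²; R_n = 469 × 314.2 × 6 × 1 / 1000 = 884 kN → 0.75 × 884 = 663 kN.
Bearing (1.5 l_c t F_u ≤ 3.0 d t F_u): upper limit = 3.0·20·8·430 / 1000 = 206.4 kN.
  Edge l_c = 45 − 22/2 = 34 → r_n = 175.4 kN; interior l_c = 60 − 22 = 38 → r_n = 196.1 kN.
  R_n,bearing = 2·175.4 + 4·196.1 = 1135 kN → 0.75 × 1135 = 851 kN.
Bolt shear governs: 663 kN.

663 kN (bolt shear governs)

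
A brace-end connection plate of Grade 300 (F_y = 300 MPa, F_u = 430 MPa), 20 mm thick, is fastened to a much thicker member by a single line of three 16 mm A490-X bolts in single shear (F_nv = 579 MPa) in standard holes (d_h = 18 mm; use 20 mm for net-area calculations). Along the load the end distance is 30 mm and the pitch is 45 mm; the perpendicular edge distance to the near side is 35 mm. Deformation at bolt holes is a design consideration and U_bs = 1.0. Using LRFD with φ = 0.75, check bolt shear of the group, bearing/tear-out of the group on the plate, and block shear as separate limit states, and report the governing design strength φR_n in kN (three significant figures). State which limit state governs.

262 kN (bolt shear governs)

Bolt shear: A_b = π·16²/4 = 201.1 mm²; R_n = 579 × 201.1 × 3 × 1 / 1000 = 349.2 kN → 0.75 × 349.2 = 262 kN.
Bearing: edge l_c = 21, r_n = 216.7 kN; interior l_c = 27, r_n = 278.6 kN; R_n = 216.7 + 2·278.6 = 774 kN → 580 kN.
Block shear: A_gv = 2400, A_nv = 1400, A_nt = 500 mm²; R_n = min(0.6F_uA_nv, 0.6F_yA_gv) + U_bs·F_u·A_nt = 576.2 kN → 432 kN.
Bolt shear governs: 262 kN.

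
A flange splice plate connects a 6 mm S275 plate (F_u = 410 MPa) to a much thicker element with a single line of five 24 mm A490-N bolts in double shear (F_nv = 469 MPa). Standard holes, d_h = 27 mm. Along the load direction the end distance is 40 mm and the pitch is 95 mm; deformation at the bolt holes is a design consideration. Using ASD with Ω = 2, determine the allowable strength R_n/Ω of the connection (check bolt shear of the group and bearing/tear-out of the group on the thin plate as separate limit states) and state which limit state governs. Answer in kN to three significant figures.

Bolt shear: A_b = π·24²/4 = 452.4 mm²; R_n = 469 × 452.4 × 5 × 2 / 1000 = 2122 kN → 2122 / 2 = 1060 kN.
Bearing (1.2 l_c t F_u ≤ 2.4 d t F_u): upper limit = 2.4·24·6·410 / 1000 = 141.7 kN.
  Edge l_c = 40 − 27/2 = 26.5 → r_n = 78.23 kN; interior l_c = 95 − 27 = 68 → r_n = 141.7 kN.
  R_n,bearing = 1·78.23 + 4·141.7 = 645 kN → 645 / 2 = 323 kN.
Bearing governs: 323 kN.

323 kN (bearing governs)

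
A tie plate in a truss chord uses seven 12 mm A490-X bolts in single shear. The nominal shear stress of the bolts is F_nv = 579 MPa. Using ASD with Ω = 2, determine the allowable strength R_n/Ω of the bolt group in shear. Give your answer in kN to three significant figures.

229 kN

A_b = π × 12² / 4 = 113.1 mm².
R_n = F_nv · A_b · n · n_s = 579 × 113.1 × 7 × 1 / 1000 = 458.4 kN.
Allowable strength R_n/Ω = 458.4 / 2 = 229 kN.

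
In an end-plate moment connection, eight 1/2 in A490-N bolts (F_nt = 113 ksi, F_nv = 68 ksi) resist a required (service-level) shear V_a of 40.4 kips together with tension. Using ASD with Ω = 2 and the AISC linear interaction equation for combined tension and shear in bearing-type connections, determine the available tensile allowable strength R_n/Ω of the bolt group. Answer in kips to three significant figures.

48.2 kips

A_b = π·0.5²/4 = 0.1963 in²; f_rv = 40.4 / (8 × 0.1963) = 25.72 ksi.
F'_nt = 1.3 F_nt − (Ω F_nt / F_nv) f_rv = 1.3·113 − (2·113/68)·25.72 = 61.42 ksi, capped at F_nt → F'_nt = 61.42 ksi.
R_n = F'_nt · A_b · n = 61.42 × 0.1963 × 8 = 96.48 kips.
Allowable strength R_n/Ω = 96.48 / 2 = 48.2 kips.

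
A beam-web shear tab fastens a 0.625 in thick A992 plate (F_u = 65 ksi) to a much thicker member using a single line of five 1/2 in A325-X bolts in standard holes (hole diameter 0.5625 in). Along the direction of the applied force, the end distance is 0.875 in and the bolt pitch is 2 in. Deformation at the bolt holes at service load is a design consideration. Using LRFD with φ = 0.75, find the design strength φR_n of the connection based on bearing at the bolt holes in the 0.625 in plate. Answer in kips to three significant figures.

168 kips

Per bolt r_n = 1.2 l_c t F_u ≤ 2.4 d t F_u; upper limit = 2.4 × 0.5 × 0.625 × 65 = 48.75 kips.
Edge bolt: l_c = 0.875 − 0.5625/2 = 0.5938 in → 1.2 × 0.5938 × 0.625 × 65 = 28.95 → r_n = 28.95 kips.
Interior bolts: l_c = 2 − 0.5625 = 1.438 in → 1.2 × 1.438 × 0.625 × 65 = 70.08 → r_n = 48.75 kips.
R_n = 1 × 28.95 + 4 × 48.75 = 223.9 kips.
Design strength φR_n = 0.75 × 223.9 = 168 kips.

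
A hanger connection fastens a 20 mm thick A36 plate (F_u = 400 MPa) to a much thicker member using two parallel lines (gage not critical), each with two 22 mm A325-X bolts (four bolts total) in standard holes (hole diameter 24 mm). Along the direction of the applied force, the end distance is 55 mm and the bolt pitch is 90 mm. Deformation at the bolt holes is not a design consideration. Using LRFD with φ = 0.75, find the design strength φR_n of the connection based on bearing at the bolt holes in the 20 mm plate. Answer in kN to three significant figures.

1570 kN

Per bolt r_n = 1.5 l_c t F_u ≤ 3.0 d t F_u; upper limit = 3.0 × 22 × 20 × 400 / 1000 = 528 kN.
Edge bolt: l_c = 55 − 24/2 = 43 mm → 1.5 × 43 × 20 × 400 / 1000 = 516 → r_n = 516 kN.
Interior bolts: l_c = 90 − 24 = 66 mm → 1.5 × 66 × 20 × 400 / 1000 = 792 → r_n = 528 kN.
R_n = 2 × 516 + 2 × 528 = 2088 kN.
Design strength φR_n = 0.75 × 2088 = 1570 kN.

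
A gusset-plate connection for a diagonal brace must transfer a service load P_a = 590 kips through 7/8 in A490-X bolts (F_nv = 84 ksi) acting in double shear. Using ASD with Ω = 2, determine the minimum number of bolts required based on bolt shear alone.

A_b = π·0.875²/4 = 0.6013 in².
Per-bolt allowable strength R_n/Ω = 84 × 0.6013 × 2 / 2 = 50.51 kips.
n ≥ 590 / 50.51 = 11.68 → use 12 bolts.

12 bolts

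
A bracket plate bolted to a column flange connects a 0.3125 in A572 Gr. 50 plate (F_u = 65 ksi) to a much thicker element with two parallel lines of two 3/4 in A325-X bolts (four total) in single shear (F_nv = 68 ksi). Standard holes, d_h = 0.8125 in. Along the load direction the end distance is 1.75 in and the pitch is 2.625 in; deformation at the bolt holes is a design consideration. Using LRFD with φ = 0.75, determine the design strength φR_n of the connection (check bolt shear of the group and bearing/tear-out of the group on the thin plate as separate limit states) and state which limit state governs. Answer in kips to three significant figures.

Bolt shear: A_b = π·0.75²/4 = 0.4418 in²; R_n = 68 × 0.4418 × 4 × 1 = 120.2 kips → 0.75 × 120.2 = 90.1 kips.
Bearing (1.2 l_c t F_u ≤ 2.4 d t F_u): upper limit = 2.4·0.75·0.3125·65 = 36.56 kips.
  Edge l_c = 1.75 − 0.8125/2 = 1.344 → r_n = 32.75 kips; interior l_c = 2.625 − 0.8125 = 1.812 → r_n = 36.56 kips.
  R_n,bearing = 2·32.75 + 2·36.56 = 138.6 kips → 0.75 × 138.6 = 104 kips.
Bolt shear governs: 90.1 kips.

90.1 kips (bolt shear governs)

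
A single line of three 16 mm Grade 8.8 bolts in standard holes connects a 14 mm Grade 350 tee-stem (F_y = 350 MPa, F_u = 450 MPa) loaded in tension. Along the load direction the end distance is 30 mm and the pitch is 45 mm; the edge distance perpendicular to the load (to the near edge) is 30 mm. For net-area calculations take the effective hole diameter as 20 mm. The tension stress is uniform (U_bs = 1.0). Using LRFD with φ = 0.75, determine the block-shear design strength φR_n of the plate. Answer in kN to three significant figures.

Shear plane L_v = 30 + 2·45 = 120 mm; A_gv = 120 × 14 = 1680 mm².
A_nv = (120 − 2.5·20) × 14 = 980 mm².
A_nt = (30 − 0.5·20) × 14 = 280 mm².
0.6 F_u A_nv = 264.6 kN; 0.6 F_y A_gv = 352.8 kN → shear rupture governs the shear term.
R_n = 264.6 + 1.0 × 450 × 280 / 1000 = 390.6 kN.
Design strength φR_n = 0.75 × 390.6 = 293 kN.

293 kN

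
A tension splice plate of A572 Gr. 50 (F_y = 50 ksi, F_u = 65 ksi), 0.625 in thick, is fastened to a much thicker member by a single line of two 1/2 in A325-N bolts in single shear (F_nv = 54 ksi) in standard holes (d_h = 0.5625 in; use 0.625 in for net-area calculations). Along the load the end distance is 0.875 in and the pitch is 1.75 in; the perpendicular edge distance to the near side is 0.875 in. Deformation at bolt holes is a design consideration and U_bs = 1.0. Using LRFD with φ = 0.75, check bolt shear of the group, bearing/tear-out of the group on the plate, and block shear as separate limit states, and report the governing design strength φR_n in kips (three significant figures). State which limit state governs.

Bolt shear: A_b = π·0.5²/4 = 0.1963 in²; R_n = 54 × 0.1963 × 2 × 1 = 21.21 kips → 0.75 × 21.21 = 15.9 kips.
Bearing: edge l_c = 0.5938, r_n = 28.95 kips; interior l_c = 1.188, r_n = 48.75 kips; R_n = 28.95 + 1·48.75 = 77.7 kips → 58.3 kips.
Block shear: A_gv = 1.641, A_nv = 1.055, A_nt = 0.3516 in²; R_n = min(0.6F_uA_nv, 0.6F_yA_gv) + U_bs·F_u·A_nt = 63.98 kips → 48 kips.
Bolt shear governs: 15.9 kips.

15.9 kips (bolt shear governs)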